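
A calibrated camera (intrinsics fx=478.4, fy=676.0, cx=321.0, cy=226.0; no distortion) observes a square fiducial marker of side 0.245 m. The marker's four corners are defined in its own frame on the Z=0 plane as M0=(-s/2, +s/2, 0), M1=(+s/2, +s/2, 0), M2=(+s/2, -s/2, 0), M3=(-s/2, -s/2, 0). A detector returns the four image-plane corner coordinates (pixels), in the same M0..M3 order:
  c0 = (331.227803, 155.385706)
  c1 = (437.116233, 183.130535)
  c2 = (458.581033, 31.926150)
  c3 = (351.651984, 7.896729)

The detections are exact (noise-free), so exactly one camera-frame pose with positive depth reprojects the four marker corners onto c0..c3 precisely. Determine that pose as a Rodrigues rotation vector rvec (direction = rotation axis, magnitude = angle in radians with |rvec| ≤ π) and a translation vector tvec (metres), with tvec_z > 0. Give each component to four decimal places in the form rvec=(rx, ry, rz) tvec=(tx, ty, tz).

rvec=(0.0099, 0.1166, 0.1942) tvec=(0.1666, -0.2124, 1.0928)

Intrinsics K: fx=478.4, fy=676.0, cx=321.0, cy=226.0
Marker side s = 0.245 m; corners in marker frame (Z=0):
  M0 = (-0.1225, +0.1225, 0)
  M1 = (+0.1225, +0.1225, 0)
  M2 = (+0.1225, -0.1225, 0)
  M3 = (-0.1225, -0.1225, 0)
Detected image corners:
  c0 = (331.227803, 155.385706) px
  c1 = (437.116233, 183.130535) px
  c2 = (458.581033, 31.926150) px
  c3 = (351.651984, 7.896729) px
Planar DLT: solve 8×8 A·h = b for H (H[2,2]=1):
  H  [+392.92516 -77.85482 +393.93597]
  H  [+95.75936 +611.30371 +94.59477]
  H  [-0.10488 +0.01927 +1.00000]
B = K⁻¹H; ‖b₁‖=0.915080, ‖b₂‖=0.915080; λ = 2/(‖b₁‖+‖b₂‖) = 1.092801, sign → tz>0 ⇒ λ=+1.092801
r₁ = λ·B[:,0] = (+0.97446,+0.19312,-0.11462); r₂ = λ·B[:,1] = (-0.19197,+0.98117,+0.02106)
r₃ = r₁×r₂ = (+0.11652,+0.00148,+0.99319); SVD([r₁ r₂ r₃]) → R = UVᵀ:
  R  [+0.97446 -0.19197 +0.11652]
  R  [+0.19312 +0.98117 +0.00148]
  R  [-0.11462 +0.02106 +0.99319]
t = (+0.16661, -0.21243, +1.09280) m
tr R = 2.948819; θ = arccos((tr R − 1)/2) = 0.226719 rad = 12.990°
axis k = ((R−Rᵀ)₃₂, (R−Rᵀ)₁₃, (R−Rᵀ)₂₁) / (2 sinθ) = (+0.043553, +0.514145, +0.856596)
rvec = θ·k = (+0.009874, +0.116566, +0.194206)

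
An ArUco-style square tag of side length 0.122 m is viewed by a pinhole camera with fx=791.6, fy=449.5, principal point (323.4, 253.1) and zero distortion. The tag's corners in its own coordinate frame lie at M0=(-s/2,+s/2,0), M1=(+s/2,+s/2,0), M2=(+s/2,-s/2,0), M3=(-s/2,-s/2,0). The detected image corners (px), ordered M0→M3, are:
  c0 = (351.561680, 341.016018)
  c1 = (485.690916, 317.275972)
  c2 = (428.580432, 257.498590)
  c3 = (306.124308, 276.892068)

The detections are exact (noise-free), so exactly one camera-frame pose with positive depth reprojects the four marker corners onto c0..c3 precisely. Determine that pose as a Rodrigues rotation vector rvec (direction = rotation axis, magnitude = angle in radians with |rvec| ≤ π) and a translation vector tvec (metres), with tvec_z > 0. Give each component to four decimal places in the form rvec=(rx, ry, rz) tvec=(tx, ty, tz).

rvec=(-0.6793, -0.1010, -0.3172) tvec=(0.0615, 0.0676, 0.7018)

Intrinsics K: fx=791.6, fy=449.5, cx=323.4, cy=253.1
Marker side s = 0.122 m; corners in marker frame (Z=0):
  M0 = (-0.0610, +0.0610, 0)
  M1 = (+0.0610, +0.0610, 0)
  M2 = (+0.0610, -0.0610, 0)
  M3 = (-0.0610, -0.0610, 0)
Detected image corners:
  c0 = (351.561680, 341.016018) px
  c1 = (485.690916, 317.275972) px
  c2 = (428.580432, 257.498590) px
  c3 = (306.124308, 276.892068) px
Planar DLT: solve 8×8 A·h = b for H (H[2,2]=1):
  H  [+1157.91063 +84.49738 +392.73353]
  H  [-93.27349 +252.11317 +296.37018]
  H  [+0.27693 -0.85648 +1.00000]
B = K⁻¹H; ‖b₁‖=1.424859, ‖b₂‖=1.424859; λ = 2/(‖b₁‖+‖b₂‖) = 0.701824, sign → tz>0 ⇒ λ=+0.701824
r₁ = λ·B[:,0] = (+0.94719,-0.25507,+0.19436); r₂ = λ·B[:,1] = (+0.32049,+0.73210,-0.60110)
r₃ = r₁×r₂ = (+0.01103,+0.63164,+0.77518); SVD([r₁ r₂ r₃]) → R = UVᵀ:
  R  [+0.94719 +0.32049 +0.01103]
  R  [-0.25507 +0.73210 +0.63164]
  R  [+0.19436 -0.60110 +0.77518]
t = (+0.06147, +0.06756, +0.70182) m
tr R = 2.454465; θ = arccos((tr R − 1)/2) = 0.756515 rad = 43.345°
axis k = ((R−Rᵀ)₃₂, (R−Rᵀ)₁₃, (R−Rᵀ)₂₁) / (2 sinθ) = (-0.897990, -0.133541, -0.419262)
rvec = θ·k = (-0.679343, -0.101026, -0.317178)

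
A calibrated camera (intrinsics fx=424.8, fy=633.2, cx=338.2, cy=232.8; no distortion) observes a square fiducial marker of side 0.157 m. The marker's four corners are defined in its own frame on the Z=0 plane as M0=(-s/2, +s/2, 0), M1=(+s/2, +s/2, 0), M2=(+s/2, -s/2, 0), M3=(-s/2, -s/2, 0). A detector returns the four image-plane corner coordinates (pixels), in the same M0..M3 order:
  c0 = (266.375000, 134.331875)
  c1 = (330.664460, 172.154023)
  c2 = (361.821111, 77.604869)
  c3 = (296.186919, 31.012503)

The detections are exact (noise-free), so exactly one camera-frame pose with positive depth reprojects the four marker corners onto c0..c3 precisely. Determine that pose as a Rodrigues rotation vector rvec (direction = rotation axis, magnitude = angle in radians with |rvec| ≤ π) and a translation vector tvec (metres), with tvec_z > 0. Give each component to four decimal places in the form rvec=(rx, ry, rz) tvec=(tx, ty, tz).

rvec=(0.3947, -0.3348, 0.4001) tvec=(-0.0512, -0.1836, 0.9150)

Intrinsics K: fx=424.8, fy=633.2, cx=338.2, cy=232.8
Marker side s = 0.157 m; corners in marker frame (Z=0):
  M0 = (-0.0785, +0.0785, 0)
  M1 = (+0.0785, +0.0785, 0)
  M2 = (+0.0785, -0.0785, 0)
  M3 = (-0.0785, -0.0785, 0)
Detected image corners:
  c0 = (266.375000, 134.331875) px
  c1 = (330.664460, 172.154023) px
  c2 = (361.821111, 77.604869) px
  c3 = (296.186919, 31.012503) px
Planar DLT: solve 8×8 A·h = b for H (H[2,2]=1):
  H  [+546.56198 -90.57361 +314.44631]
  H  [+312.06858 +663.53626 +105.76139]
  H  [+0.42358 +0.33062 +1.00000]
B = K⁻¹H; ‖b₁‖=1.092901, ‖b₂‖=1.092901; λ = 2/(‖b₁‖+‖b₂‖) = 0.914996, sign → tz>0 ⇒ λ=+0.914996
r₁ = λ·B[:,0] = (+0.86870,+0.30846,+0.38757); r₂ = λ·B[:,1] = (-0.43594,+0.84761,+0.30252)
r₃ = r₁×r₂ = (-0.23520,-0.43175,+0.87079); SVD([r₁ r₂ r₃]) → R = UVᵀ:
  R  [+0.86870 -0.43594 -0.23520]
  R  [+0.30846 +0.84761 -0.43175]
  R  [+0.38757 +0.30252 +0.87079]
t = (-0.05116, -0.18358, +0.91500) m
tr R = 2.587098; θ = arccos((tr R − 1)/2) = 0.654177 rad = 37.482°
axis k = ((R−Rᵀ)₃₂, (R−Rᵀ)₁₃, (R−Rᵀ)₂₁) / (2 sinθ) = (+0.603339, -0.511724, +0.611655)
rvec = θ·k = (+0.394690, -0.334758, +0.400130)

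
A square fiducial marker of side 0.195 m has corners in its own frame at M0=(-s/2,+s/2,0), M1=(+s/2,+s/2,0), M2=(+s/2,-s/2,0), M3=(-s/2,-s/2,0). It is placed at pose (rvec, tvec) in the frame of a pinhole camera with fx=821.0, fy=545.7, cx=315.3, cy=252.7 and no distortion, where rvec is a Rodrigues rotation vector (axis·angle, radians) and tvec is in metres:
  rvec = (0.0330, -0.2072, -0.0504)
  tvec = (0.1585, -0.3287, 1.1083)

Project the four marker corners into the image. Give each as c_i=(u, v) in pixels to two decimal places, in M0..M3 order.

c0=(366.24, 139.68) c1=(502.67, 138.65) c2=(497.27, 43.44) c3=(359.71, 40.98)

Intrinsics K: fx=821.0, fy=545.7, cx=315.3, cy=252.7
Marker side s = 0.195 m; corners in marker frame (Z=0):
  M0 = (-0.0975, +0.0975, 0)
  M1 = (+0.0975, +0.0975, 0)
  M2 = (+0.0975, -0.0975, 0)
  M3 = (-0.0975, -0.0975, 0)
rvec = (0.0330, -0.2072, -0.0504), |rvec| = θ = 0.21578 rad = 12.363°
Rodrigues: sinθ=0.21411, 1−cosθ=0.02319; R = I + sinθ·[k]× + (1−cosθ)·[k]×²:
    [+0.97735 +0.04660 -0.20642]
    [-0.05342 +0.99819 -0.02754]
    [+0.20477 +0.03795 +0.97807]
t = (0.1585, -0.3287, 1.1083) m
M0: Pc = R·M0+t = (+0.06775, -0.22617, +1.09203); u = 821.0·(+0.06775)/1.09203 + 315.3 = 366.2365, v = 545.7·(-0.22617)/1.09203 + 252.7 = 139.6816
M1: Pc = R·M1+t = (+0.25834, -0.23658, +1.13196); u = 821.0·(+0.25834)/1.13196 + 315.3 = 502.6677, v = 545.7·(-0.23658)/1.13196 + 252.7 = 138.6469
M2: Pc = R·M2+t = (+0.24925, -0.43123, +1.12457); u = 821.0·(+0.24925)/1.12457 + 315.3 = 497.2659, v = 545.7·(-0.43123)/1.12457 + 252.7 = 43.4430
M3: Pc = R·M3+t = (+0.05866, -0.42082, +1.08464); u = 821.0·(+0.05866)/1.08464 + 315.3 = 359.7051, v = 545.7·(-0.42082)/1.08464 + 252.7 = 40.9799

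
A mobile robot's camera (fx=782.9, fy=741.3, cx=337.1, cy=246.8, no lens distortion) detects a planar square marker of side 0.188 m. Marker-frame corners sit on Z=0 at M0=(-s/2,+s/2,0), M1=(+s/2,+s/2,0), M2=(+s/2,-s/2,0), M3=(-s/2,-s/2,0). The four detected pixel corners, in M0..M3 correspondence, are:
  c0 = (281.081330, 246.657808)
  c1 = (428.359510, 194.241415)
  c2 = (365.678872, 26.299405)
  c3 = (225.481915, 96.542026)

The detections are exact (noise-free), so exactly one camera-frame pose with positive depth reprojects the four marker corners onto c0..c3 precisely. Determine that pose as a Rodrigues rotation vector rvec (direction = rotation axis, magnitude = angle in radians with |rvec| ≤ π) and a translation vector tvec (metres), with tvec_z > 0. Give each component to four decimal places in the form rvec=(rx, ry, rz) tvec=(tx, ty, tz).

Intrinsics K: fx=782.9, fy=741.3, cx=337.1, cy=246.8
Marker side s = 0.188 m; corners in marker frame (Z=0):
  M0 = (-0.0940, +0.0940, 0)
  M1 = (+0.0940, +0.0940, 0)
  M2 = (+0.0940, -0.0940, 0)
  M3 = (-0.0940, -0.0940, 0)
Detected image corners:
  c0 = (281.081330, 246.657808) px
  c1 = (428.359510, 194.241415) px
  c2 = (365.678872, 26.299405) px
  c3 = (225.481915, 96.542026) px
Planar DLT: solve 8×8 A·h = b for H (H[2,2]=1):
  H  [+568.85625 +308.81568 +321.04464]
  H  [-411.10172 +841.18198 +142.56199]
  H  [-0.60181 -0.01443 +1.00000]
B = K⁻¹H; ‖b₁‖=1.208017, ‖b₂‖=1.208017; λ = 2/(‖b₁‖+‖b₂‖) = 0.827803, sign → tz>0 ⇒ λ=+0.827803
r₁ = λ·B[:,0] = (+0.81599,-0.29321,-0.49818); r₂ = λ·B[:,1] = (+0.33167,+0.94332,-0.01195)
r₃ = r₁×r₂ = (+0.47345,-0.15548,+0.86699); SVD([r₁ r₂ r₃]) → R = UVᵀ:
  R  [+0.81599 +0.33167 +0.47345]
  R  [-0.29321 +0.94332 -0.15548]
  R  [-0.49818 -0.01195 +0.86699]
t = (-0.01698, -0.11640, +0.82780) m
tr R = 2.626298; θ = arccos((tr R − 1)/2) = 0.621254 rad = 35.595°
axis k = ((R−Rᵀ)₃₂, (R−Rᵀ)₁₃, (R−Rᵀ)₂₁) / (2 sinθ) = (+0.123299, +0.834656, -0.536794)
rvec = θ·k = (+0.076600, +0.518533, -0.333485)

rvec=(0.0766, 0.5185, -0.3335) tvec=(-0.0170, -0.1164, 0.8278)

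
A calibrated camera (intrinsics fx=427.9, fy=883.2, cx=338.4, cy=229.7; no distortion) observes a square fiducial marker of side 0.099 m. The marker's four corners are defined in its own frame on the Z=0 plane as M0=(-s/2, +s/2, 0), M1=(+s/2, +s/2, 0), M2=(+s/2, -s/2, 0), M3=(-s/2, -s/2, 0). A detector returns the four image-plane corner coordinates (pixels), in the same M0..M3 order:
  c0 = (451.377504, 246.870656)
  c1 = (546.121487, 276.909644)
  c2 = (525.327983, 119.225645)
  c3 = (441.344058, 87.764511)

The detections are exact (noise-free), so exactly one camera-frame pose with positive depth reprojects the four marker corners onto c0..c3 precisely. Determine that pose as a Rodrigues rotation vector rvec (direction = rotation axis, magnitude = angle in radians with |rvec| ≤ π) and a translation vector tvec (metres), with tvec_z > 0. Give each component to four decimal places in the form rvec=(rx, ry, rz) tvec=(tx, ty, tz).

rvec=(-0.5897, -0.1893, 0.0994) tvec=(0.1572, -0.0258, 0.4401)

Intrinsics K: fx=427.9, fy=883.2, cx=338.4, cy=229.7
Marker side s = 0.099 m; corners in marker frame (Z=0):
  M0 = (-0.0495, +0.0495, 0)
  M1 = (+0.0495, +0.0495, 0)
  M2 = (+0.0495, -0.0495, 0)
  M3 = (-0.0495, -0.0495, 0)
Detected image corners:
  c0 = (451.377504, 246.870656) px
  c1 = (546.121487, 276.909644) px
  c2 = (525.327983, 119.225645) px
  c3 = (441.344058, 87.764511) px
Planar DLT: solve 8×8 A·h = b for H (H[2,2]=1):
  H  [+1065.27266 -469.25921 +491.30439]
  H  [+372.83321 +1366.97843 +177.95335]
  H  [+0.33813 -1.27455 +1.00000]
B = K⁻¹H; ‖b₁‖=2.272420, ‖b₂‖=2.272420; λ = 2/(‖b₁‖+‖b₂‖) = 0.440060, sign → tz>0 ⇒ λ=+0.440060
r₁ = λ·B[:,0] = (+0.97787,+0.14707,+0.14880); r₂ = λ·B[:,1] = (-0.03903,+0.82698,-0.56088)
r₃ = r₁×r₂ = (-0.20554,+0.54266,+0.81442); SVD([r₁ r₂ r₃]) → R = UVᵀ:
  R  [+0.97787 -0.03903 -0.20554]
  R  [+0.14707 +0.82698 +0.54266]
  R  [+0.14880 -0.56088 +0.81442]
t = (+0.15725, -0.02578, +0.44006) m
tr R = 2.619264; θ = arccos((tr R − 1)/2) = 0.627272 rad = 35.940°
axis k = ((R−Rᵀ)₃₂, (R−Rᵀ)₁₃, (R−Rᵀ)₂₁) / (2 sinθ) = (-0.940082, -0.301850, +0.158532)
rvec = θ·k = (-0.589687, -0.189342, +0.099442)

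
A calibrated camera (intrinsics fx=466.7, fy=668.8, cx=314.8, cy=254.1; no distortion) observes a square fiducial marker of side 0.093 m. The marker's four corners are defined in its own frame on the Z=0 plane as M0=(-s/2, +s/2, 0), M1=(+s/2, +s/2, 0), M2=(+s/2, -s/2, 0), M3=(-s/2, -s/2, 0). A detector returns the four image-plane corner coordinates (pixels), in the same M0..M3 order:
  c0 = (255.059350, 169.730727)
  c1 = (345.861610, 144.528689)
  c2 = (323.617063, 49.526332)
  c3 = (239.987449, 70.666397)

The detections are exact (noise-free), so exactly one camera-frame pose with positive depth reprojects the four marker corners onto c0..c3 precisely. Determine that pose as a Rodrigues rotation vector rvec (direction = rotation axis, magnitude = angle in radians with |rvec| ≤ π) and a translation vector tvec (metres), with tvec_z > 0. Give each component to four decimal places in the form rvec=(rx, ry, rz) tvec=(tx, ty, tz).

rvec=(-0.4848, -0.0593, -0.2301) tvec=(-0.0247, -0.1077, 0.4876)

Intrinsics K: fx=466.7, fy=668.8, cx=314.8, cy=254.1
Marker side s = 0.093 m; corners in marker frame (Z=0):
  M0 = (-0.0465, +0.0465, 0)
  M1 = (+0.0465, +0.0465, 0)
  M2 = (+0.0465, -0.0465, 0)
  M3 = (-0.0465, -0.0465, 0)
Detected image corners:
  c0 = (255.059350, 169.730727) px
  c1 = (345.861610, 144.528689) px
  c2 = (323.617063, 49.526332) px
  c3 = (239.987449, 70.666397) px
Planar DLT: solve 8×8 A·h = b for H (H[2,2]=1):
  H  [+1002.31991 -70.57380 +291.18766]
  H  [-223.51115 +941.80918 +106.38583]
  H  [+0.22734 -0.93294 +1.00000]
B = K⁻¹H; ‖b₁‖=2.050830, ‖b₂‖=2.050830; λ = 2/(‖b₁‖+‖b₂‖) = 0.487607, sign → tz>0 ⇒ λ=+0.487607
r₁ = λ·B[:,0] = (+0.97245,-0.20507,+0.11085); r₂ = λ·B[:,1] = (+0.23311,+0.85949,-0.45491)
r₃ = r₁×r₂ = (-0.00199,+0.46822,+0.88361); SVD([r₁ r₂ r₃]) → R = UVᵀ:
  R  [+0.97245 +0.23311 -0.00199]
  R  [-0.20507 +0.85949 +0.46822]
  R  [+0.11085 -0.45491 +0.88361]
t = (-0.02467, -0.10770, +0.48761) m
tr R = 2.715548; θ = arccos((tr R − 1)/2) = 0.539873 rad = 30.932°
axis k = ((R−Rᵀ)₃₂, (R−Rᵀ)₁₃, (R−Rᵀ)₂₁) / (2 sinθ) = (-0.897932, -0.109764, -0.426227)
rvec = θ·k = (-0.484769, -0.059258, -0.230109)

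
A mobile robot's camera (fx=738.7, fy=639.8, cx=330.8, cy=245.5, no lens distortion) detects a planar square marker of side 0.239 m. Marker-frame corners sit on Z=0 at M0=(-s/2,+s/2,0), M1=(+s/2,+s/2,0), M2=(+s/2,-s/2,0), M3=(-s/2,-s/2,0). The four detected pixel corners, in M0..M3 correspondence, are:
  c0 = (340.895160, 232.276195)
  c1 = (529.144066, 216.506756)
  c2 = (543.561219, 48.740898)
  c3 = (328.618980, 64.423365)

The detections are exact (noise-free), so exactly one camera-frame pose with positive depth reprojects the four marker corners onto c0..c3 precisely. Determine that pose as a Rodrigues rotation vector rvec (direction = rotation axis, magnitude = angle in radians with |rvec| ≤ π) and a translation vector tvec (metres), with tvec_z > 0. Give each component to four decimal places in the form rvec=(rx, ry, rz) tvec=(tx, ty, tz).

Intrinsics K: fx=738.7, fy=639.8, cx=330.8, cy=245.5
Marker side s = 0.239 m; corners in marker frame (Z=0):
  M0 = (-0.1195, +0.1195, 0)
  M1 = (+0.1195, +0.1195, 0)
  M2 = (+0.1195, -0.1195, 0)
  M3 = (-0.1195, -0.1195, 0)
Detected image corners:
  c0 = (340.895160, 232.276195) px
  c1 = (529.144066, 216.506756) px
  c2 = (543.561219, 48.740898) px
  c3 = (328.618980, 64.423365) px
Planar DLT: solve 8×8 A·h = b for H (H[2,2]=1):
  H  [+863.36679 +236.59026 +436.17123]
  H  [-58.20868 +780.00256 +145.99376]
  H  [+0.05411 +0.55431 +1.00000]
B = K⁻¹H; ‖b₁‖=1.151247, ‖b₂‖=1.151247; λ = 2/(‖b₁‖+‖b₂‖) = 0.868624, sign → tz>0 ⇒ λ=+0.868624
r₁ = λ·B[:,0] = (+0.99417,-0.09706,+0.04700); r₂ = λ·B[:,1] = (+0.06259,+0.87422,+0.48148)
r₃ = r₁×r₂ = (-0.08783,-0.47573,+0.87519); SVD([r₁ r₂ r₃]) → R = UVᵀ:
  R  [+0.99417 +0.06259 -0.08783]
  R  [-0.09706 +0.87422 -0.47573]
  R  [+0.04700 +0.48148 +0.87519]
t = (+0.12390, -0.13509, +0.86862) m
tr R = 2.743580; θ = arccos((tr R − 1)/2) = 0.511952 rad = 29.333°
axis k = ((R−Rᵀ)₃₂, (R−Rᵀ)₁₃, (R−Rᵀ)₂₁) / (2 sinθ) = (+0.976990, -0.137617, -0.162949)
rvec = θ·k = (+0.500172, -0.070453, -0.083422)

rvec=(0.5002, -0.0705, -0.0834) tvec=(0.1239, -0.1351, 0.8686)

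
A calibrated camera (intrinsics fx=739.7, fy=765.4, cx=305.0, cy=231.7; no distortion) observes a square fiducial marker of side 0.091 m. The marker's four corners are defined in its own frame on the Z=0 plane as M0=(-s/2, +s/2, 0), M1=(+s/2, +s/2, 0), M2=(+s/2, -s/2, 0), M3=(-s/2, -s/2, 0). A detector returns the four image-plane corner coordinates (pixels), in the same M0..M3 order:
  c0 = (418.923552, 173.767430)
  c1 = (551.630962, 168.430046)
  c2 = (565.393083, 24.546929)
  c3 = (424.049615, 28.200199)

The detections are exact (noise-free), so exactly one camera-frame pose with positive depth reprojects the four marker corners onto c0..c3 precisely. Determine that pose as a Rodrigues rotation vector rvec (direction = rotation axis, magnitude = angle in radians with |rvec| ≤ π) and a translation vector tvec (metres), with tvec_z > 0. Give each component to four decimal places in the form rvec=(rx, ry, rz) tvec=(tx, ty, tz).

rvec=(0.3441, -0.0789, -0.0310) tvec=(0.1205, -0.0821, 0.4811)

Intrinsics K: fx=739.7, fy=765.4, cx=305.0, cy=231.7
Marker side s = 0.091 m; corners in marker frame (Z=0):
  M0 = (-0.0455, +0.0455, 0)
  M1 = (+0.0455, +0.0455, 0)
  M2 = (+0.0455, -0.0455, 0)
  M3 = (-0.0455, -0.0455, 0)
Detected image corners:
  c0 = (418.923552, 173.767430) px
  c1 = (551.630962, 168.430046) px
  c2 = (565.393083, 24.546929) px
  c3 = (424.049615, 28.200199) px
Planar DLT: solve 8×8 A·h = b for H (H[2,2]=1):
  H  [+1577.61333 +240.31753 +490.31497]
  H  [-34.91354 +1659.72543 +101.03515]
  H  [+0.14971 +0.70290 +1.00000]
B = K⁻¹H; ‖b₁‖=2.078440, ‖b₂‖=2.078440; λ = 2/(‖b₁‖+‖b₂‖) = 0.481130, sign → tz>0 ⇒ λ=+0.481130
r₁ = λ·B[:,0] = (+0.99644,-0.04375,+0.07203); r₂ = λ·B[:,1] = (+0.01687,+0.94093,+0.33819)
r₃ = r₁×r₂ = (-0.08257,-0.33577,+0.93832); SVD([r₁ r₂ r₃]) → R = UVᵀ:
  R  [+0.99644 +0.01687 -0.08257]
  R  [-0.04375 +0.94093 -0.33577]
  R  [+0.07203 +0.33819 +0.93832]
t = (+0.12054, -0.08214, +0.48113) m
tr R = 2.875688; θ = arccos((tr R − 1)/2) = 0.354431 rad = 20.307°
axis k = ((R−Rᵀ)₃₂, (R−Rᵀ)₁₃, (R−Rᵀ)₂₁) / (2 sinθ) = (+0.970961, -0.222729, -0.087332)
rvec = θ·k = (+0.344139, -0.078942, -0.030953)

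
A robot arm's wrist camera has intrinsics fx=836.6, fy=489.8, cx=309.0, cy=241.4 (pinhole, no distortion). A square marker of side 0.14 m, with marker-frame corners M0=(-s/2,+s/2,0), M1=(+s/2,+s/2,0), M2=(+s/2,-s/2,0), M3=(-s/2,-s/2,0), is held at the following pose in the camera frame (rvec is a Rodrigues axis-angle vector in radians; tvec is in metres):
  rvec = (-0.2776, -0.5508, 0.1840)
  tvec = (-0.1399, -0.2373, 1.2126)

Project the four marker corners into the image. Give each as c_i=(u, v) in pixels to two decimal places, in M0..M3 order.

Intrinsics K: fx=836.6, fy=489.8, cx=309.0, cy=241.4
Marker side s = 0.14 m; corners in marker frame (Z=0):
  M0 = (-0.0700, +0.0700, 0)
  M1 = (+0.0700, +0.0700, 0)
  M2 = (+0.0700, -0.0700, 0)
  M3 = (-0.0700, -0.0700, 0)
rvec = (-0.2776, -0.5508, 0.1840), |rvec| = θ = 0.64366 rad = 36.879°
Rodrigues: sinθ=0.60013, 1−cosθ=0.20010; R = I + sinθ·[k]× + (1−cosθ)·[k]×²:
    [+0.83712 -0.09771 -0.53822]
    [+0.24540 +0.94643 +0.20988]
    [+0.48888 -0.30777 +0.81626]
t = (-0.1399, -0.2373, 1.2126) m
M0: Pc = R·M0+t = (-0.20534, -0.18823, +1.15683); u = 836.6·(-0.20534)/1.15683 + 309.0 = 160.5035, v = 489.8·(-0.18823)/1.15683 + 241.4 = 161.7048
M1: Pc = R·M1+t = (-0.08814, -0.15387, +1.22528); u = 836.6·(-0.08814)/1.22528 + 309.0 = 248.8188, v = 489.8·(-0.15387)/1.22528 + 241.4 = 179.8904
M2: Pc = R·M2+t = (-0.07446, -0.28637, +1.26837); u = 836.6·(-0.07446)/1.26837 + 309.0 = 259.8858, v = 489.8·(-0.28637)/1.26837 + 241.4 = 130.8129
M3: Pc = R·M3+t = (-0.19166, -0.32073, +1.19992); u = 836.6·(-0.19166)/1.19992 + 309.0 = 175.3731, v = 489.8·(-0.32073)/1.19992 + 241.4 = 110.4810

c0=(160.50, 161.70) c1=(248.82, 179.89) c2=(259.89, 130.81) c3=(175.37, 110.48)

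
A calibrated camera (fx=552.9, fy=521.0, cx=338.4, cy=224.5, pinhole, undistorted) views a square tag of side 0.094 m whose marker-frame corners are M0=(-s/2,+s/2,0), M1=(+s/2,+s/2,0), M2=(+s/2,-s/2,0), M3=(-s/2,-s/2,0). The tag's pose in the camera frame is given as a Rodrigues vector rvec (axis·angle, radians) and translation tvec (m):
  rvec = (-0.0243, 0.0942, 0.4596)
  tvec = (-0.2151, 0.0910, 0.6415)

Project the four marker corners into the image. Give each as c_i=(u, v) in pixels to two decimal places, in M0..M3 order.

Intrinsics K: fx=552.9, fy=521.0, cx=338.4, cy=224.5
Marker side s = 0.094 m; corners in marker frame (Z=0):
  M0 = (-0.0470, +0.0470, 0)
  M1 = (+0.0470, +0.0470, 0)
  M2 = (+0.0470, -0.0470, 0)
  M3 = (-0.0470, -0.0470, 0)
rvec = (-0.0243, 0.0942, 0.4596), |rvec| = θ = 0.46978 rad = 26.917°
Rodrigues: sinθ=0.45269, 1−cosθ=0.10833; R = I + sinθ·[k]× + (1−cosθ)·[k]×²:
    [+0.89196 -0.44400 +0.08529]
    [+0.44176 +0.89602 +0.04467]
    [-0.09626 -0.00216 +0.99535]
t = (-0.2151, 0.0910, 0.6415) m
M0: Pc = R·M0+t = (-0.27789, +0.11235, +0.64592); u = 552.9·(-0.27789)/0.64592 + 338.4 = 100.5301, v = 521.0·(+0.11235)/0.64592 + 224.5 = 315.1217
M1: Pc = R·M1+t = (-0.19405, +0.15388, +0.63687); u = 552.9·(-0.19405)/0.63687 + 338.4 = 169.9395, v = 521.0·(+0.15388)/0.63687 + 224.5 = 350.3791
M2: Pc = R·M2+t = (-0.15231, +0.06965, +0.63708); u = 552.9·(-0.15231)/0.63708 + 338.4 = 206.2150, v = 521.0·(+0.06965)/0.63708 + 224.5 = 281.4591
M3: Pc = R·M3+t = (-0.23615, +0.02812, +0.64613); u = 552.9·(-0.23615)/0.64613 + 338.4 = 136.3195, v = 521.0·(+0.02812)/0.64613 + 224.5 = 247.1780

c0=(100.53, 315.12) c1=(169.94, 350.38) c2=(206.21, 281.46) c3=(136.32, 247.18)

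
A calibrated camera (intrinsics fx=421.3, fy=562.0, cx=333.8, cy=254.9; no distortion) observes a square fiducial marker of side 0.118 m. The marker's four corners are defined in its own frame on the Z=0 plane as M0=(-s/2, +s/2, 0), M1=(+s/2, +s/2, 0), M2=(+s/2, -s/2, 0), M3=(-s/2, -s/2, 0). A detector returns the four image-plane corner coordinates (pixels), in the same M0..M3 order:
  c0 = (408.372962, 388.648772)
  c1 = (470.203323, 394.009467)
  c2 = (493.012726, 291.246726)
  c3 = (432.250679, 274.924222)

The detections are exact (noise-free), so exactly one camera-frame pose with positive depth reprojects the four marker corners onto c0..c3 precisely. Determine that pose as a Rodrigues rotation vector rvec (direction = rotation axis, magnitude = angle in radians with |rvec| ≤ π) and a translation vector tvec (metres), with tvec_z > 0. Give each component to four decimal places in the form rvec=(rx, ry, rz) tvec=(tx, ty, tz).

rvec=(0.1621, -0.4997, 0.2176) tvec=(0.1641, 0.0863, 0.5831)

Intrinsics K: fx=421.3, fy=562.0, cx=333.8, cy=254.9
Marker side s = 0.118 m; corners in marker frame (Z=0):
  M0 = (-0.0590, +0.0590, 0)
  M1 = (+0.0590, +0.0590, 0)
  M2 = (+0.0590, -0.0590, 0)
  M3 = (-0.0590, -0.0590, 0)
Detected image corners:
  c0 = (408.372962, 388.648772) px
  c1 = (470.203323, 394.009467) px
  c2 = (493.012726, 291.246726) px
  c3 = (432.250679, 274.924222) px
Planar DLT: solve 8×8 A·h = b for H (H[2,2]=1):
  H  [+898.73364 -119.78714 +452.36171]
  H  [+374.97467 +973.20103 +338.02725]
  H  [+0.84094 +0.17255 +1.00000]
B = K⁻¹H; ‖b₁‖=1.714882, ‖b₂‖=1.714882; λ = 2/(‖b₁‖+‖b₂‖) = 0.583130, sign → tz>0 ⇒ λ=+0.583130
r₁ = λ·B[:,0] = (+0.85543,+0.16666,+0.49038); r₂ = λ·B[:,1] = (-0.24552,+0.96415,+0.10062)
r₃ = r₁×r₂ = (-0.45603,-0.20647,+0.86568); SVD([r₁ r₂ r₃]) → R = UVᵀ:
  R  [+0.85543 -0.24552 -0.45603]
  R  [+0.16666 +0.96415 -0.20647]
  R  [+0.49038 +0.10062 +0.86568]
t = (+0.16410, +0.08625, +0.58313) m
tr R = 2.685265; θ = arccos((tr R − 1)/2) = 0.568643 rad = 32.581°
axis k = ((R−Rᵀ)₃₂, (R−Rᵀ)₁₃, (R−Rᵀ)₂₁) / (2 sinθ) = (+0.285145, -0.878758, +0.382722)
rvec = θ·k = (+0.162146, -0.499699, +0.217632)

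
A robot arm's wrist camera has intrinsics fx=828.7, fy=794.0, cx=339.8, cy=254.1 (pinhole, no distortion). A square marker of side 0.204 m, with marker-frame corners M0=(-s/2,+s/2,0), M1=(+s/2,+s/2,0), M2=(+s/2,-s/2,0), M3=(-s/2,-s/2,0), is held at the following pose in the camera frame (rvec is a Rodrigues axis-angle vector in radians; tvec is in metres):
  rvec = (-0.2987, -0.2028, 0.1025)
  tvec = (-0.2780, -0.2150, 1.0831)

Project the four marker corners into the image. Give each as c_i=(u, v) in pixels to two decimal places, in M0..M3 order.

Intrinsics K: fx=828.7, fy=794.0, cx=339.8, cy=254.1
Marker side s = 0.204 m; corners in marker frame (Z=0):
  M0 = (-0.1020, +0.1020, 0)
  M1 = (+0.1020, +0.1020, 0)
  M2 = (+0.1020, -0.1020, 0)
  M3 = (-0.1020, -0.1020, 0)
rvec = (-0.2987, -0.2028, 0.1025), |rvec| = θ = 0.37531 rad = 21.504°
Rodrigues: sinθ=0.36656, 1−cosθ=0.06961; R = I + sinθ·[k]× + (1−cosθ)·[k]×²:
    [+0.97448 -0.07018 -0.21320]
    [+0.13004 +0.95072 +0.28146]
    [+0.18294 -0.30201 +0.93559]
t = (-0.2780, -0.2150, 1.0831) m
M0: Pc = R·M0+t = (-0.38456, -0.13129, +1.03363); u = 828.7·(-0.38456)/1.03363 + 339.8 = 31.4889, v = 794.0·(-0.13129)/1.03363 + 254.1 = 153.2469
M1: Pc = R·M1+t = (-0.18576, -0.10476, +1.07096); u = 828.7·(-0.18576)/1.07096 + 339.8 = 196.0594, v = 794.0·(-0.10476)/1.07096 + 254.1 = 176.4300
M2: Pc = R·M2+t = (-0.17144, -0.29871, +1.13257); u = 828.7·(-0.17144)/1.13257 + 339.8 = 214.3537, v = 794.0·(-0.29871)/1.13257 + 254.1 = 44.6862
M3: Pc = R·M3+t = (-0.37024, -0.32524, +1.09524); u = 828.7·(-0.37024)/1.09524 + 339.8 = 59.6640, v = 794.0·(-0.32524)/1.09524 + 254.1 = 18.3181

c0=(31.49, 153.25) c1=(196.06, 176.43) c2=(214.35, 44.69) c3=(59.66, 18.32)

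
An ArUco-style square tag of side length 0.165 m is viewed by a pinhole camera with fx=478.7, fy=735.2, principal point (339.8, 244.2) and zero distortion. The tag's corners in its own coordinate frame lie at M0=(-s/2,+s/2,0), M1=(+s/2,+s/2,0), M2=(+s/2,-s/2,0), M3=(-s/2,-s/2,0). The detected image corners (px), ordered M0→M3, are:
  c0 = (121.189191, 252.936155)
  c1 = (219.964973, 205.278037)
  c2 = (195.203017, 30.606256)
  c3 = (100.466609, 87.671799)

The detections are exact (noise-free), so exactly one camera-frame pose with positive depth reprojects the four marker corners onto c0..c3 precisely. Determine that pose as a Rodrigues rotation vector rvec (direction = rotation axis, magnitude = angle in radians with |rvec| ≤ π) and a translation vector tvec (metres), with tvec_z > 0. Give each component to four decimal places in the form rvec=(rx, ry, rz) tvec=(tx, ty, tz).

Intrinsics K: fx=478.7, fy=735.2, cx=339.8, cy=244.2
Marker side s = 0.165 m; corners in marker frame (Z=0):
  M0 = (-0.0825, +0.0825, 0)
  M1 = (+0.0825, +0.0825, 0)
  M2 = (+0.0825, -0.0825, 0)
  M3 = (-0.0825, -0.0825, 0)
Detected image corners:
  c0 = (121.189191, 252.936155) px
  c1 = (219.964973, 205.278037) px
  c2 = (195.203017, 30.606256) px
  c3 = (100.466609, 87.671799) px
Planar DLT: solve 8×8 A·h = b for H (H[2,2]=1):
  H  [+524.86620 +111.58560 +157.51507]
  H  [-373.28264 +1005.79551 +143.81696]
  H  [-0.38548 -0.16241 +1.00000]
B = K⁻¹H; ‖b₁‖=1.473039, ‖b₂‖=1.473039; λ = 2/(‖b₁‖+‖b₂‖) = 0.678868, sign → tz>0 ⇒ λ=+0.678868
r₁ = λ·B[:,0] = (+0.93010,-0.25776,-0.26169); r₂ = λ·B[:,1] = (+0.23651,+0.96535,-0.11026)
r₃ = r₁×r₂ = (+0.28104,+0.04066,+0.95883); SVD([r₁ r₂ r₃]) → R = UVᵀ:
  R  [+0.93010 +0.23651 +0.28104]
  R  [-0.25776 +0.96535 +0.04066]
  R  [-0.26169 -0.11026 +0.95883]
t = (-0.25851, -0.09269, +0.67887) m
tr R = 2.854283; θ = arccos((tr R − 1)/2) = 0.384086 rad = 22.006°
axis k = ((R−Rᵀ)₃₂, (R−Rᵀ)₁₃, (R−Rᵀ)₂₁) / (2 sinθ) = (-0.201374, +0.724198, -0.659534)
rvec = θ·k = (-0.077345, +0.278154, -0.253318)

rvec=(-0.0773, 0.2782, -0.2533) tvec=(-0.2585, -0.0927, 0.6789)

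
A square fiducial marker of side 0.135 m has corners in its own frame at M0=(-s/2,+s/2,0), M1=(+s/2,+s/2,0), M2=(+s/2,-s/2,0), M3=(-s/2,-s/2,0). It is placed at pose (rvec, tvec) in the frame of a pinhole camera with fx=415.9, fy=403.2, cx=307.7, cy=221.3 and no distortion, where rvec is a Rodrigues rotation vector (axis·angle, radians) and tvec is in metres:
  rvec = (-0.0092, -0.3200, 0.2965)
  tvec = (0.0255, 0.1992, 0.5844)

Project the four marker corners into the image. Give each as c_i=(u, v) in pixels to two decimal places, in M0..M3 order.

c0=(266.87, 397.25) c1=(354.30, 411.18) c2=(380.07, 323.33) c3=(295.68, 303.13)

Intrinsics K: fx=415.9, fy=403.2, cx=307.7, cy=221.3
Marker side s = 0.135 m; corners in marker frame (Z=0):
  M0 = (-0.0675, +0.0675, 0)
  M1 = (+0.0675, +0.0675, 0)
  M2 = (+0.0675, -0.0675, 0)
  M3 = (-0.0675, -0.0675, 0)
rvec = (-0.0092, -0.3200, 0.2965), |rvec| = θ = 0.43634 rad = 25.001°
Rodrigues: sinθ=0.42263, 1−cosθ=0.09370; R = I + sinθ·[k]× + (1−cosθ)·[k]×²:
    [+0.90634 -0.28573 -0.31128]
    [+0.28863 +0.95670 -0.03778]
    [+0.30860 -0.05560 +0.94957]
t = (0.0255, 0.1992, 0.5844) m
M0: Pc = R·M0+t = (-0.05497, +0.24429, +0.55982); u = 415.9·(-0.05497)/0.55982 + 307.7 = 266.8652, v = 403.2·(+0.24429)/0.55982 + 221.3 = 397.2497
M1: Pc = R·M1+t = (+0.06739, +0.28326, +0.60148); u = 415.9·(+0.06739)/0.60148 + 307.7 = 354.2987, v = 403.2·(+0.28326)/0.60148 + 221.3 = 411.1828
M2: Pc = R·M2+t = (+0.10597, +0.15411, +0.60898); u = 415.9·(+0.10597)/0.60898 + 307.7 = 380.0679, v = 403.2·(+0.15411)/0.60898 + 221.3 = 323.3312
M3: Pc = R·M3+t = (-0.01639, +0.11514, +0.56732); u = 415.9·(-0.01639)/0.56732 + 307.7 = 295.6836, v = 403.2·(+0.11514)/0.56732 + 221.3 = 303.1312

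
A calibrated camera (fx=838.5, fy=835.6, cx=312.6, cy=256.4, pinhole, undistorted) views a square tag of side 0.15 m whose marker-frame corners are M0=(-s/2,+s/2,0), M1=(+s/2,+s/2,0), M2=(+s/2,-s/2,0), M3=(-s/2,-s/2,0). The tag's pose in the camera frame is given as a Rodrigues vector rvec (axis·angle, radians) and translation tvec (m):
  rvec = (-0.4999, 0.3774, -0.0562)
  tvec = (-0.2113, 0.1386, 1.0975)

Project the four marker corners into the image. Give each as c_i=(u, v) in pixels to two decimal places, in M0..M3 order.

Intrinsics K: fx=838.5, fy=835.6, cx=312.6, cy=256.4
Marker side s = 0.15 m; corners in marker frame (Z=0):
  M0 = (-0.0750, +0.0750, 0)
  M1 = (+0.0750, +0.0750, 0)
  M2 = (+0.0750, -0.0750, 0)
  M3 = (-0.0750, -0.0750, 0)
rvec = (-0.4999, 0.3774, -0.0562), |rvec| = θ = 0.62888 rad = 36.032°
Rodrigues: sinθ=0.58824, 1−cosθ=0.19131; R = I + sinθ·[k]× + (1−cosθ)·[k]×²:
    [+0.92957 -0.03869 +0.36660]
    [-0.14383 +0.87759 +0.45733]
    [-0.33942 -0.47785 +0.81022]
t = (-0.2113, 0.1386, 1.0975) m
M0: Pc = R·M0+t = (-0.28392, +0.21521, +1.08712); u = 838.5·(-0.28392)/1.08712 + 312.6 = 93.6108, v = 835.6·(+0.21521)/1.08712 + 256.4 = 421.8158
M1: Pc = R·M1+t = (-0.14448, +0.19363, +1.03620); u = 838.5·(-0.14448)/1.03620 + 312.6 = 195.6830, v = 835.6·(+0.19363)/1.03620 + 256.4 = 412.5455
M2: Pc = R·M2+t = (-0.13868, +0.06199, +1.10788); u = 838.5·(-0.13868)/1.10788 + 312.6 = 207.6402, v = 835.6·(+0.06199)/1.10788 + 256.4 = 303.1576
M3: Pc = R·M3+t = (-0.27812, +0.08357, +1.15880); u = 838.5·(-0.27812)/1.15880 + 312.6 = 111.3564, v = 835.6·(+0.08357)/1.15880 + 256.4 = 316.6606

c0=(93.61, 421.82) c1=(195.68, 412.55) c2=(207.64, 303.16) c3=(111.36, 316.66)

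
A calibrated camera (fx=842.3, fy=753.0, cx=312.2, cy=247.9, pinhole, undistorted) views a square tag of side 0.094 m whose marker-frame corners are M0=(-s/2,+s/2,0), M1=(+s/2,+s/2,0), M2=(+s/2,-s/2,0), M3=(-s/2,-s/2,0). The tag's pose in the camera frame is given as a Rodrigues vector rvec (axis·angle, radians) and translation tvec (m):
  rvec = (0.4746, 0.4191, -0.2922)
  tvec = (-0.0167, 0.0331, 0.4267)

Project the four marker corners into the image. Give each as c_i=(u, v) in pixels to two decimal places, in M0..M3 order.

c0=(238.64, 379.26) c1=(394.89, 363.43) c2=(328.01, 218.66) c3=(165.46, 250.12)

Intrinsics K: fx=842.3, fy=753.0, cx=312.2, cy=247.9
Marker side s = 0.094 m; corners in marker frame (Z=0):
  M0 = (-0.0470, +0.0470, 0)
  M1 = (+0.0470, +0.0470, 0)
  M2 = (+0.0470, -0.0470, 0)
  M3 = (-0.0470, -0.0470, 0)
rvec = (0.4746, 0.4191, -0.2922), |rvec| = θ = 0.69733 rad = 39.954°
Rodrigues: sinθ=0.64217, 1−cosθ=0.23344; R = I + sinθ·[k]× + (1−cosθ)·[k]×²:
    [+0.87469 +0.36457 +0.31938]
    [-0.17360 +0.85088 -0.49585]
    [-0.45252 +0.37827 +0.80755]
t = (-0.0167, 0.0331, 0.4267) m
M0: Pc = R·M0+t = (-0.04068, +0.08125, +0.46575); u = 842.3·(-0.04068)/0.46575 + 312.2 = 238.6388, v = 753.0·(+0.08125)/0.46575 + 247.9 = 379.2624
M1: Pc = R·M1+t = (+0.04155, +0.06493, +0.42321); u = 842.3·(+0.04155)/0.42321 + 312.2 = 394.8865, v = 753.0·(+0.06493)/0.42321 + 247.9 = 363.4310
M2: Pc = R·M2+t = (+0.00728, -0.01505, +0.38765); u = 842.3·(+0.00728)/0.38765 + 312.2 = 328.0083, v = 753.0·(-0.01505)/0.38765 + 247.9 = 218.6649
M3: Pc = R·M3+t = (-0.07495, +0.00127, +0.43019); u = 842.3·(-0.07495)/0.43019 + 312.2 = 165.4588, v = 753.0·(+0.00127)/0.43019 + 247.9 = 250.1193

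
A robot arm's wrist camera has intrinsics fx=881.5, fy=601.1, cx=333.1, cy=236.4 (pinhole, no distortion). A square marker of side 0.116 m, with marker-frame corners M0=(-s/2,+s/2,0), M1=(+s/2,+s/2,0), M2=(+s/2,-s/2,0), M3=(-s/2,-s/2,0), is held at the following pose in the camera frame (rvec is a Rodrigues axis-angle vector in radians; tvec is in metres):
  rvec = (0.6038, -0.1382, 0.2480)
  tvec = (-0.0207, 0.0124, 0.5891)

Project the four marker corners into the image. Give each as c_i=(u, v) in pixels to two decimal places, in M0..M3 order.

c0=(199.76, 283.27) c1=(360.12, 302.48) c2=(411.65, 212.44) c3=(234.97, 187.18)

Intrinsics K: fx=881.5, fy=601.1, cx=333.1, cy=236.4
Marker side s = 0.116 m; corners in marker frame (Z=0):
  M0 = (-0.0580, +0.0580, 0)
  M1 = (+0.0580, +0.0580, 0)
  M2 = (+0.0580, -0.0580, 0)
  M3 = (-0.0580, -0.0580, 0)
rvec = (0.6038, -0.1382, 0.2480), |rvec| = θ = 0.66722 rad = 38.229°
Rodrigues: sinθ=0.61880, 1−cosθ=0.21445; R = I + sinθ·[k]× + (1−cosθ)·[k]×²:
    [+0.96117 -0.27020 -0.05604]
    [+0.18981 +0.79475 -0.57650]
    [+0.20031 +0.54348 +0.81518]
t = (-0.0207, 0.0124, 0.5891) m
M0: Pc = R·M0+t = (-0.09212, +0.04749, +0.60900); u = 881.5·(-0.09212)/0.60900 + 333.1 = 199.7618, v = 601.1·(+0.04749)/0.60900 + 236.4 = 283.2703
M1: Pc = R·M1+t = (+0.01938, +0.06950, +0.63224); u = 881.5·(+0.01938)/0.63224 + 333.1 = 360.1153, v = 601.1·(+0.06950)/0.63224 + 236.4 = 302.4809
M2: Pc = R·M2+t = (+0.05072, -0.02269, +0.56920); u = 881.5·(+0.05072)/0.56920 + 333.1 = 411.6483, v = 601.1·(-0.02269)/0.56920 + 236.4 = 212.4418
M3: Pc = R·M3+t = (-0.06078, -0.04470, +0.54596); u = 881.5·(-0.06078)/0.54596 + 333.1 = 234.9716, v = 601.1·(-0.04470)/0.54596 + 236.4 = 187.1809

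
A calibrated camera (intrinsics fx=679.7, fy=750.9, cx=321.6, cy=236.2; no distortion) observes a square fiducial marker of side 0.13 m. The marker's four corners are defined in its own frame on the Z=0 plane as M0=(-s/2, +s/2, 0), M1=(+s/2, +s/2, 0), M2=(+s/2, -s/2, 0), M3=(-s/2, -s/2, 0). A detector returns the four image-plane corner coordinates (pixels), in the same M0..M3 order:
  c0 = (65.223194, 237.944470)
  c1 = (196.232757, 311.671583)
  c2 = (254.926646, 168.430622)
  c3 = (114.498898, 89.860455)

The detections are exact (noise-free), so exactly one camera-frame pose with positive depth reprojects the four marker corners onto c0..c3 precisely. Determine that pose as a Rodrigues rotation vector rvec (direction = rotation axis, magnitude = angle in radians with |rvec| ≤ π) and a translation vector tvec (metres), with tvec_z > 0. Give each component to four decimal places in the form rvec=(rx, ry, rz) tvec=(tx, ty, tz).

Intrinsics K: fx=679.7, fy=750.9, cx=321.6, cy=236.2
Marker side s = 0.13 m; corners in marker frame (Z=0):
  M0 = (-0.0650, +0.0650, 0)
  M1 = (+0.0650, +0.0650, 0)
  M2 = (+0.0650, -0.0650, 0)
  M3 = (-0.0650, -0.0650, 0)
Detected image corners:
  c0 = (65.223194, 237.944470) px
  c1 = (196.232757, 311.671583) px
  c2 = (254.926646, 168.430622) px
  c3 = (114.498898, 89.860455) px
Planar DLT: solve 8×8 A·h = b for H (H[2,2]=1):
  H  [+1039.70815 -332.24029 +156.71218]
  H  [+581.22527 +1226.77076 +204.41977]
  H  [-0.01929 +0.52613 +1.00000]
B = K⁻¹H; ‖b₁‖=1.725340, ‖b₂‖=1.725340; λ = 2/(‖b₁‖+‖b₂‖) = 0.579596, sign → tz>0 ⇒ λ=+0.579596
r₁ = λ·B[:,0] = (+0.89187,+0.45215,-0.01118); r₂ = λ·B[:,1] = (-0.42759,+0.85098,+0.30494)
r₃ = r₁×r₂ = (+0.14739,-0.26719,+0.95230); SVD([r₁ r₂ r₃]) → R = UVᵀ:
  R  [+0.89187 -0.42759 +0.14739]
  R  [+0.45215 +0.85098 -0.26719]
  R  [-0.01118 +0.30494 +0.95230]
t = (-0.14060, -0.02453, +0.57960) m
tr R = 2.695161; θ = arccos((tr R − 1)/2) = 0.559387 rad = 32.051°
axis k = ((R−Rᵀ)₃₂, (R−Rᵀ)₁₃, (R−Rᵀ)₂₁) / (2 sinθ) = (+0.539073, +0.149412, +0.828901)
rvec = θ·k = (+0.301550, +0.083579, +0.463676)

rvec=(0.3016, 0.0836, 0.4637) tvec=(-0.1406, -0.0245, 0.5796)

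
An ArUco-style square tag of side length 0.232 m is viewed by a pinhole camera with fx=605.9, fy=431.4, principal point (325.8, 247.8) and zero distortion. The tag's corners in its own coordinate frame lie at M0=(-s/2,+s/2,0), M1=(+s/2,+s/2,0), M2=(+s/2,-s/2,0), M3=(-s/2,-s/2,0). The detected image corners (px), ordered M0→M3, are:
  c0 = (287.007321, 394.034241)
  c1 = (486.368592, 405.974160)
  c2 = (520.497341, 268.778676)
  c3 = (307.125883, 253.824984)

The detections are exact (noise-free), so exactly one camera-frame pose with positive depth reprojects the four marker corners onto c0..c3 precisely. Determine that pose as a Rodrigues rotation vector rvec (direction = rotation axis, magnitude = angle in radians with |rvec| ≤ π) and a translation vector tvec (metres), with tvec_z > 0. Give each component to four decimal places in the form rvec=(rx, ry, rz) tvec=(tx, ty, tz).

rvec=(0.2066, -0.0332, 0.1029) tvec=(0.0832, 0.1334, 0.6744)

Intrinsics K: fx=605.9, fy=431.4, cx=325.8, cy=247.8
Marker side s = 0.232 m; corners in marker frame (Z=0):
  M0 = (-0.1160, +0.1160, 0)
  M1 = (+0.1160, +0.1160, 0)
  M2 = (+0.1160, -0.1160, 0)
  M3 = (-0.1160, -0.1160, 0)
Detected image corners:
  c0 = (287.007321, 394.034241) px
  c1 = (486.368592, 405.974160) px
  c2 = (520.497341, 268.778676) px
  c3 = (307.125883, 253.824984) px
Planar DLT: solve 8×8 A·h = b for H (H[2,2]=1):
  H  [+914.25795 +3.37783 +400.54771]
  H  [+79.04928 +697.36669 +333.12558]
  H  [+0.06447 +0.30110 +1.00000]
B = K⁻¹H; ‖b₁‖=1.482896, ‖b₂‖=1.482896; λ = 2/(‖b₁‖+‖b₂‖) = 0.674356, sign → tz>0 ⇒ λ=+0.674356
r₁ = λ·B[:,0] = (+0.99418,+0.09860,+0.04347); r₂ = λ·B[:,1] = (-0.10542,+0.97348,+0.20305)
r₃ = r₁×r₂ = (-0.02230,-0.20645,+0.97820); SVD([r₁ r₂ r₃]) → R = UVᵀ:
  R  [+0.99418 -0.10542 -0.02230]
  R  [+0.09860 +0.97348 -0.20645]
  R  [+0.04347 +0.20305 +0.97820]
t = (+0.08319, +0.13338, +0.67436) m
tr R = 2.945857; θ = arccos((tr R − 1)/2) = 0.233215 rad = 13.362°
axis k = ((R−Rᵀ)₃₂, (R−Rᵀ)₁₃, (R−Rᵀ)₂₁) / (2 sinθ) = (+0.885956, -0.142299, +0.441398)
rvec = θ·k = (+0.206618, -0.033186, +0.102941)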